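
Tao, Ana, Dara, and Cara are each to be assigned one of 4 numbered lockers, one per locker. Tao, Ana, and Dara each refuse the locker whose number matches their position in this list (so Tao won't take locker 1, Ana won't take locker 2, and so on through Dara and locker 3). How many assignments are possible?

Let Aᵢ (for i ∈ {1, 2, 3}) be the placements that put person i in their forbidden locker. Any j of these fix j positions, leaving (4−j)! ways to fill the rest, and there are C(3,j) ways to pick which j.
By inclusion–exclusion, the number of valid placements is Σ_{j=0}^{3} (−1)^j C(3,j)·(4−j)!.
Computing: 24 − 18 + 6 − 1 = 11.

11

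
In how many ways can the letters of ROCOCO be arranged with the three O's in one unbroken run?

12

Treat the 3 copies of O as a single block. The multiset to arrange is then {OOO, C, C, R}, 4 items in all.
That gives (4)!/(2!) = 12 arrangements.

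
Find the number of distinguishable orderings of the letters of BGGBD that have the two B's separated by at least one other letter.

Total arrangements of BGGBD: 5!/(2!·2!) = 30.
If the two B's are adjacent, glue them into one block, leaving 4 items to arrange: (4)!/(2!) = 12 ways.
Subtracting, 30 − 12 = 18 arrangements keep the B's apart.

18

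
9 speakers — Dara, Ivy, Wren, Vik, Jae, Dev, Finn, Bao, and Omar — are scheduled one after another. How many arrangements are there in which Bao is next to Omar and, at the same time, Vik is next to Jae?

20160

Treat {Bao,Omar} as one block (2 orders) and {Vik,Jae} as another (2 orders).
That leaves 7 units to arrange: 2 × 2 × 7! = 4 × 5040 = 20160.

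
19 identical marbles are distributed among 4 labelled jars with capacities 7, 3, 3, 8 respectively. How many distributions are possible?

Ignoring the caps, the number of non-negative solutions to x_1+…+x_4 = 19 is C(22,3) = 1540.
Subtract solutions that violate a single cap (substitute x_i' = x_i − (cap_i+1)): x_1 ≥ 8 gives C(14,3) = 364; x_2 ≥ 4 gives C(18,3) = 816; x_3 ≥ 4 gives C(18,3) = 816; x_4 ≥ 9 gives C(13,3) = 286. Together 2282.
Add back pairs where two caps are both exceeded: 120 + 120 + 10 + 364 + 84 + 84 = 782.
Subtract triples: 20 + 0 + 0 + 10 = 30.
By inclusion–exclusion the count is 1540 − 2282 + 782 − 30 = 10.

10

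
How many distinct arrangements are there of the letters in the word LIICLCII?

420

Letter multiplicities in LIICLCII: C×2, I×4, L×2.
So there are 8! / (4!·2!·2!) = 420 distinguishable arrangements.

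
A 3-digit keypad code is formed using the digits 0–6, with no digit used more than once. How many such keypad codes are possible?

Choose and order 3 of the 7 symbols: the first digit has 7 options, the next 6, then 5.
7 × 6 × 5 = 210.

210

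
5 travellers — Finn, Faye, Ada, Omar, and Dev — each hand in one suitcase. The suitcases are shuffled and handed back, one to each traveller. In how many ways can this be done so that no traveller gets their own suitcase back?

Let Aᵢ be the assignments in which traveller i gets their own suitcase. We want the size of the complement of A₁∪…∪A_5.
By inclusion–exclusion this is Σ_{j=0}^{5} (−1)^j C(5,j)·(5−j)!.
Computing: 120 − 120 + 60 − 20 + 5 − 1 = 44.

44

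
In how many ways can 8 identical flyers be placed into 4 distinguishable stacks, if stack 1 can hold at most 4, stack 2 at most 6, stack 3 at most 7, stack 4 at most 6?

136

Without the upper bounds there are C(11,3) = 165 ways to split 8 among 4 stacks.
Subtract solutions that violate a single cap (substitute x_i' = x_i − (cap_i+1)): x_1 ≥ 5 gives C(6,3) = 20; x_2 ≥ 7 gives C(4,3) = 4; x_3 ≥ 8 gives C(3,3) = 1; x_4 ≥ 7 gives C(4,3) = 4. Together 29.
No two caps can be exceeded simultaneously, so the pair terms are all 0.
By inclusion–exclusion the count is 165 − 29 + 0 = 136.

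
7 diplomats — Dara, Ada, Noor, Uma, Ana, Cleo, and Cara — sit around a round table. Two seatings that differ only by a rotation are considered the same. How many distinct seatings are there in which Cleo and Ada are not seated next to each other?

480

All circular seatings of 7 people number (6)! = 720.
Those with Cleo next to Ada: fuse the pair into one unit and seat 6 units around a circle — 2·(5)! = 240.
Subtracting, 720 − 240 = 480.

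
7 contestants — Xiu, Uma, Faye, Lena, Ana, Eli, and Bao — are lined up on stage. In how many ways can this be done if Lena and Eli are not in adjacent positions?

Of the 7! = 5040 arrangements, those with Lena and Eli adjacent number 2 × 6! = 1440 (treat the pair as a block with 2 internal orders).
Complementary counting: 5040 − 1440 = 3600.

3600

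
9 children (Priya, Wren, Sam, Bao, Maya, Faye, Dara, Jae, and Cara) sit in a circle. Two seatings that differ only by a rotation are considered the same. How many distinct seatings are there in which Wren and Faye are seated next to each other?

10080

Glue Wren and Faye into a block (2 internal orders). Seating 8 units around a circle gives (7)! arrangements.
So 2 × (7)! = 2 × 5040 = 10080.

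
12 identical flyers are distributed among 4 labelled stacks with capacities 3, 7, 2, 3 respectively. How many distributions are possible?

19

Ignoring the caps, the number of non-negative solutions to x_1+…+x_4 = 12 is C(15,3) = 455.
Subtract solutions that violate a single cap (substitute x_i' = x_i − (cap_i+1)): x_1 ≥ 4 gives C(11,3) = 165; x_2 ≥ 8 gives C(7,3) = 35; x_3 ≥ 3 gives C(12,3) = 220; x_4 ≥ 4 gives C(11,3) = 165. Together 585.
Add back pairs where two caps are both exceeded: 1 + 56 + 35 + 4 + 1 + 56 = 153.
Subtract triples: 0 + 0 + 4 + 0 = 4.
By inclusion–exclusion the count is 455 − 585 + 153 − 4 = 19.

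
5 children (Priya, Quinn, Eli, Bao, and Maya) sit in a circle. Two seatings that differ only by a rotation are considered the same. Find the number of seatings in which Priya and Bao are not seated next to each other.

12

Without the restriction there are (4)! = 24 seatings.
Seatings with Priya beside Bao: treat them as a block with 2 internal orders, giving 2 × (3)! = 12.
Subtracting, 24 − 12 = 12.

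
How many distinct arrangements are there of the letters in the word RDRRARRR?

56

RDRRARRR has 8 letters with R appearing 6 times.
Dividing 8! = 40320 by 6! = 720 for the repeated letters gives 56.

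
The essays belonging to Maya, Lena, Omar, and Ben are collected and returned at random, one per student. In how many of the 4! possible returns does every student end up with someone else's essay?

9

Let Aᵢ be the assignments in which student i gets their own essay. We want the size of the complement of A₁∪…∪A_4.
By inclusion–exclusion this is Σ_{j=0}^{4} (−1)^j C(4,j)·(4−j)!.
Computing: 24 − 24 + 12 − 4 + 1 = 9.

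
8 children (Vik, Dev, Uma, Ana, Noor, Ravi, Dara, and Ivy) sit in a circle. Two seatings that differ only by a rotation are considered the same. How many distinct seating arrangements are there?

5040

Fix one person's seat to break rotational symmetry; the remaining 7 people can be arranged in (7)! = 5040 ways.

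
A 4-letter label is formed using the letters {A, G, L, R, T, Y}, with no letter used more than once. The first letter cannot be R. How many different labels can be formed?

300

The first letter has 6−1 = 5 choices (anything except R).
The remaining 3 letters are filled from the other 5 symbols without repetition: 5 × 4 × 3 = 60.
Total: 5 × 60 = 300.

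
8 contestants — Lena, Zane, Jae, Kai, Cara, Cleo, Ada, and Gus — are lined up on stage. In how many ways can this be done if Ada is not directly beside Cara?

30240

There are 8! = 40320 arrangements in all. If Ada and Cara are adjacent, merging them into one block gives 2·(7)! = 10080 arrangements.
So 40320 − 10080 = 30240 arrangements keep them apart.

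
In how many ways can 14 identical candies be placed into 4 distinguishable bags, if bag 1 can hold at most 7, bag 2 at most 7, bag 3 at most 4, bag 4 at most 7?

220

By stars and bars, unrestricted non-negative solutions to x_1+…+x_4 = 14 number C(14+3,3) = 680.
Subtract solutions that violate a single cap (substitute x_i' = x_i − (cap_i+1)): x_1 ≥ 8 gives C(9,3) = 84; x_2 ≥ 8 gives C(9,3) = 84; x_3 ≥ 5 gives C(12,3) = 220; x_4 ≥ 8 gives C(9,3) = 84. Together 472.
Add back pairs where two caps are both exceeded: 0 + 4 + 0 + 4 + 0 + 4 = 12.
By inclusion–exclusion the count is 680 − 472 + 12 = 220.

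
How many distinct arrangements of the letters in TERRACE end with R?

Fix R in the last position and arrange the remaining 6 letters.
Those 6 letters have E appearing twice, giving (6)!/(2!) = 360.

360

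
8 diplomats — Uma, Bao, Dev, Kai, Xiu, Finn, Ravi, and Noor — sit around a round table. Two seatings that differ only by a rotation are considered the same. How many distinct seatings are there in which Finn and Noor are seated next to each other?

1440

Treat {Finn, Noor} as one unit (2 internal orders) and seat the resulting 7 units around the table: (6)! circular arrangements.
So 2 × (6)! = 2 × 720 = 1440.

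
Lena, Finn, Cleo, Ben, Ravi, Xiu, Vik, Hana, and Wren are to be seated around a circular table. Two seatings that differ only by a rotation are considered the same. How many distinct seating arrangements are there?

Fix one person's seat to break rotational symmetry; the remaining 8 people can be arranged in (8)! = 40320 ways.

40320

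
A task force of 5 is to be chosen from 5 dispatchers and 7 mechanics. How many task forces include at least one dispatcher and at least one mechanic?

With no constraint there are C(12,5) = 792 possible selections.
Selections missing a whole group: no dispatchers → C(7,5) = 21; no mechanics → C(5,5) = 1.
Both groups omitted at once is impossible, so 792 − 22 = 770.

770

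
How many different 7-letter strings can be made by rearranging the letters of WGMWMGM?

The 7 letters of WGMWMGM have repeats: G appearing twice, M appearing 3 times, and W appearing twice.
So there are 7! / (3!·2!·2!) = 210 distinguishable arrangements.

210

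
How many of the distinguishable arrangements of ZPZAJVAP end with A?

1260

Fix A in the last position and arrange the remaining 7 letters.
Those 7 letters have P appearing twice and Z appearing twice, giving (7)!/(2!·2!) = 1260.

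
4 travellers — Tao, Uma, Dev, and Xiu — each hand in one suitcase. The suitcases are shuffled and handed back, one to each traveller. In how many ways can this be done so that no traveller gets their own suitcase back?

9

This is the derangement count D_4: permutations of 4 items with no fixed point.
By inclusion–exclusion this is Σ_{j=0}^{4} (−1)^j C(4,j)·(4−j)!.
Computing: 24 − 24 + 12 − 4 + 1 = 9.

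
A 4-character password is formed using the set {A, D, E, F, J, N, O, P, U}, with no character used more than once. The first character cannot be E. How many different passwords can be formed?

2688

The first character has 9−1 = 8 choices (anything except E).
The remaining 3 characters are filled from the other 8 symbols without repetition: 8 × 7 × 6 = 336.
Total: 8 × 336 = 2688.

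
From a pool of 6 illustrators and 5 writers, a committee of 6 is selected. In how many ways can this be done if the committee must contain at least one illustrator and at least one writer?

461

Total 6-person selections from all 11: C(11,6) = 462.
Selections missing a whole group: no illustrators → C(5,6) = 0; no writers → C(6,6) = 1.
Both groups omitted at once is impossible, so 462 − 1 = 461.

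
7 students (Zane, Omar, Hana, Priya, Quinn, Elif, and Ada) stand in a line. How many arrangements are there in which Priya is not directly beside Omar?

3600

Of the 7! = 5040 arrangements, those with Priya and Omar adjacent number 2 × 6! = 1440 (treat the pair as a block with 2 internal orders).
So 5040 − 1440 = 3600 arrangements keep them apart.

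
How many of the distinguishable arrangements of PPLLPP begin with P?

10

With the first slot taken by P, it remains to arrange the other 5 letters (PLLPP).
Those 5 letters have L appearing twice and P appearing 3 times, giving (5)!/(3!·2!) = 10.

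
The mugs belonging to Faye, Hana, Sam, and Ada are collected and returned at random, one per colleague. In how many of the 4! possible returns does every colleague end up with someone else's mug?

Count assignments avoiding every fixed point. For any j of the 4 colleagues fixed to their own mug, the other 4−j can be arranged in (4−j)! ways.
By inclusion–exclusion this is Σ_{j=0}^{4} (−1)^j C(4,j)·(4−j)!.
Computing: 24 − 24 + 12 − 4 + 1 = 9.

9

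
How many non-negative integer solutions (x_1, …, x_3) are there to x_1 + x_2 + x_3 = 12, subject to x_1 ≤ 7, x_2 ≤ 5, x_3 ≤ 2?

6

Without the upper bounds there are C(14,2) = 91 ways to split 12 among 3 variables.
Subtract solutions that violate a single cap (substitute x_i' = x_i − (cap_i+1)): x_1 ≥ 8 gives C(6,2) = 15; x_2 ≥ 6 gives C(8,2) = 28; x_3 ≥ 3 gives C(11,2) = 55. Together 98.
Add back pairs where two caps are both exceeded: 0 + 3 + 10 = 13.
By inclusion–exclusion the count is 91 − 98 + 13 = 6.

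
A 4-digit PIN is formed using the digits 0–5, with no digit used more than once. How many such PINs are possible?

360

Choose and order 4 of the 6 symbols: the first digit has 6 options, the next 5, then 4, 3.
6 × 5 × 4 × 3 = 360.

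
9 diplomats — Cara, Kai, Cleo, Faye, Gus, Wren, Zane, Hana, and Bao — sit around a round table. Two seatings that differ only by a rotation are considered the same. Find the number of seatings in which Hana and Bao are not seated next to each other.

30240

All circular seatings of 9 people number (8)! = 40320.
Seatings with Hana beside Bao: treat them as a block with 2 internal orders, giving 2 × (7)! = 10080.
Subtracting, 40320 − 10080 = 30240.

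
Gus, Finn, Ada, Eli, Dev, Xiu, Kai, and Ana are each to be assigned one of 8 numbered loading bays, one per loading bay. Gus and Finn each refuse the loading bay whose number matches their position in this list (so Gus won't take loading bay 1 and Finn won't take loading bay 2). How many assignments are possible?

Let Aᵢ (for i ∈ {1, 2}) be the placements that put person i in their forbidden loading bay. Any j of these fix j positions, leaving (8−j)! ways to fill the rest, and there are C(2,j) ways to pick which j.
By inclusion–exclusion, the number of valid placements is Σ_{j=0}^{2} (−1)^j C(2,j)·(8−j)!.
Computing: 40320 − 10080 + 720 = 30960.

30960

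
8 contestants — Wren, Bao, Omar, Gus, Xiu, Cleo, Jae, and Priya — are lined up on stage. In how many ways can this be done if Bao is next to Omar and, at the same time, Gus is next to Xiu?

2880

Treat {Bao,Omar} as one block (2 orders) and {Gus,Xiu} as another (2 orders).
That leaves 6 units to arrange: 2 × 2 × 6! = 4 × 720 = 2880.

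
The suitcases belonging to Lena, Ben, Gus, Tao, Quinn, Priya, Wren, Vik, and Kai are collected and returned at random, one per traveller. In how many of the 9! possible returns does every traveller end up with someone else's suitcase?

Let Aᵢ be the assignments in which traveller i gets their own suitcase. We want the size of the complement of A₁∪…∪A_9.
By inclusion–exclusion this is Σ_{j=0}^{9} (−1)^j C(9,j)·(9−j)!.
Computing: 362880 − 362880 + 181440 − 60480 + 15120 − 3024 + 504 − 72 + 9 − 1 = 133496.

133496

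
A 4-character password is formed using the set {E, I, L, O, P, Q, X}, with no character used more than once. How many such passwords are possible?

840

Choose and order 4 of the 7 symbols: the first character has 7 options, the next 6, then 5, 4.
7 × 6 × 5 × 4 = 840.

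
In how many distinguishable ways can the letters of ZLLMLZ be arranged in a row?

ZLLMLZ has 6 letters with L appearing 3 times and Z appearing twice.
The number of distinct arrangements is 6!/(3!·2!) = 720/12 = 60.

60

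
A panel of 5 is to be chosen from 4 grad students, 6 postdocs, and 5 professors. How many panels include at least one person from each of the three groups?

2170

Total 5-person selections from all 15: C(15,5) = 3003.
Subtract selections that omit an entire group: no grad students → C(11,5) = 462; no postdocs → C(9,5) = 126; no professors → C(10,5) = 252.
Add back selections omitting two groups (i.e. drawn from a single group): C(4,5) + C(6,5) + C(5,5) = 7.
By inclusion–exclusion: 3003 − 840 + 7 = 2170.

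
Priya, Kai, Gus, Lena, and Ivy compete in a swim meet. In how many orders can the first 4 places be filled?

This is an ordered selection of 4 from 5: P(5,4).
That gives 5 × 4 × 3 × 2 = 120.

120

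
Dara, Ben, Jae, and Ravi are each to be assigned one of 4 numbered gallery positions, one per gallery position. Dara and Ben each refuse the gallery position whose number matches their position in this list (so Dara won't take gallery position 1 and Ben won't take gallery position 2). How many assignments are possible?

Let Aᵢ (for i ∈ {1, 2}) be the placements that put person i in their forbidden gallery position. Any j of these fix j positions, leaving (4−j)! ways to fill the rest, and there are C(2,j) ways to pick which j.
By inclusion–exclusion, the number of valid placements is Σ_{j=0}^{2} (−1)^j C(2,j)·(4−j)!.
Computing: 24 − 12 + 2 = 14.

14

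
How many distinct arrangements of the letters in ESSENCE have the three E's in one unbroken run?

60

Treat the 3 copies of E as a single block. The multiset to arrange is then {EEE, C, N, S, S}, 5 items in all.
That gives (5)!/(2!) = 60 arrangements.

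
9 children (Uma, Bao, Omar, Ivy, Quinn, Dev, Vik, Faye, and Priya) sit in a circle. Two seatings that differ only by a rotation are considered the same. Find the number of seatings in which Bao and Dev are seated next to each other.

Glue Bao and Dev into a block (2 internal orders). Seating 8 units around a circle gives (7)! arrangements.
So 2 × (7)! = 2 × 5040 = 10080.

10080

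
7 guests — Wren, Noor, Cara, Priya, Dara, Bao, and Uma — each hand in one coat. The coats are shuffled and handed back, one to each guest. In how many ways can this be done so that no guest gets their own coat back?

1854

Count assignments avoiding every fixed point. For any j of the 7 guests fixed to their own coat, the other 7−j can be arranged in (7−j)! ways.
By inclusion–exclusion this is Σ_{j=0}^{7} (−1)^j C(7,j)·(7−j)!.
Computing: 5040 − 5040 + 2520 − 840 + 210 − 42 + 7 − 1 = 1854.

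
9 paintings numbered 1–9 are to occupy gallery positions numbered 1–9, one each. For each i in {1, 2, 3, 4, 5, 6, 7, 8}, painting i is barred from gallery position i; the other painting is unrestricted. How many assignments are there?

148329

Let Aᵢ (for 1 ≤ i ≤ 8) be the placements that put painting i in its forbidden gallery position. Any j of these fix j positions, leaving (9−j)! ways to fill the rest, and there are C(8,j) ways to pick which j.
By inclusion–exclusion, the number of valid placements is Σ_{j=0}^{8} (−1)^j C(8,j)·(9−j)!.
Computing: 362880 − 322560 + 141120 − 40320 + 8400 − 1344 + 168 − 16 + 1 = 148329.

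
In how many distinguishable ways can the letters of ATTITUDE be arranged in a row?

6720

The 8 letters of ATTITUDE have repeats: T appearing 3 times.
So there are 8! / (3!) = 6720 distinguishable arrangements.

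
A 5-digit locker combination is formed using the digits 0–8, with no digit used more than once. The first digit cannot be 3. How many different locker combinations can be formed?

13440

The first digit has 9−1 = 8 choices (anything except 3).
The remaining 4 digits are filled from the other 8 symbols without repetition: 8 × 7 × 6 × 5 = 1680.
Total: 8 × 1680 = 13440.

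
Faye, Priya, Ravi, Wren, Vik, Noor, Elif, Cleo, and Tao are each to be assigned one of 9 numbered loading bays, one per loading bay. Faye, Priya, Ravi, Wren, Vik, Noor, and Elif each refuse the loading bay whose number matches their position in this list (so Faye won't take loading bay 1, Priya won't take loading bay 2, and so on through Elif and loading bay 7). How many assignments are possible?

Let Aᵢ (for 1 ≤ i ≤ 7) be the placements that put person i in their forbidden loading bay. Any j of these fix j positions, leaving (9−j)! ways to fill the rest, and there are C(7,j) ways to pick which j.
By inclusion–exclusion, the number of valid placements is Σ_{j=0}^{7} (−1)^j C(7,j)·(9−j)!.
Computing: 362880 − 282240 + 105840 − 25200 + 4200 − 504 + 42 − 2 = 165016.

165016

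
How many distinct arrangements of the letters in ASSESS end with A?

5

Fix A in the last position and arrange the remaining 5 letters.
Those 5 letters have S appearing 4 times, giving (5)!/(4!) = 5.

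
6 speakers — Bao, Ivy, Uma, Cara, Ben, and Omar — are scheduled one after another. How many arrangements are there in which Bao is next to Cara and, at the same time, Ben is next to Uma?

Treat {Bao,Cara} as one block (2 orders) and {Ben,Uma} as another (2 orders).
That leaves 4 units to arrange: 2 × 2 × 4! = 4 × 24 = 96.

96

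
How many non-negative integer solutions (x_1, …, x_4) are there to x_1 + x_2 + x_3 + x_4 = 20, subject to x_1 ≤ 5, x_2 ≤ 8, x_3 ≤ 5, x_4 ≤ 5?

20

By stars and bars, unrestricted non-negative solutions to x_1+…+x_4 = 20 number C(20+3,3) = 1771.
Subtract solutions that violate a single cap (substitute x_i' = x_i − (cap_i+1)): x_1 ≥ 6 gives C(17,3) = 680; x_2 ≥ 9 gives C(14,3) = 364; x_3 ≥ 6 gives C(17,3) = 680; x_4 ≥ 6 gives C(17,3) = 680. Together 2404.
Add back pairs where two caps are both exceeded: 56 + 165 + 165 + 56 + 56 + 165 = 663.
Subtract triples: 0 + 0 + 10 + 0 = 10.
By inclusion–exclusion the count is 1771 − 2404 + 663 − 10 = 20.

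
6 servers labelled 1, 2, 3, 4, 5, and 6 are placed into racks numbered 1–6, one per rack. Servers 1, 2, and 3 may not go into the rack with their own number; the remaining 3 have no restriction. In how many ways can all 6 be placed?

Let Aᵢ (for i ∈ {1, 2, 3}) be the placements that put server i in its forbidden rack. Any j of these fix j positions, leaving (6−j)! ways to fill the rest, and there are C(3,j) ways to pick which j.
By inclusion–exclusion, the number of valid placements is Σ_{j=0}^{3} (−1)^j C(3,j)·(6−j)!.
Computing: 720 − 360 + 72 − 6 = 426.

426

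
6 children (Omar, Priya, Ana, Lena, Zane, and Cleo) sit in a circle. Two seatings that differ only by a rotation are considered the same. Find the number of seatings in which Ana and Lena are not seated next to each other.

72

Without the restriction there are (5)! = 120 seatings.
Seatings with Ana beside Lena: treat them as a block with 2 internal orders, giving 2 × (4)! = 48.
Subtracting, 120 − 48 = 72.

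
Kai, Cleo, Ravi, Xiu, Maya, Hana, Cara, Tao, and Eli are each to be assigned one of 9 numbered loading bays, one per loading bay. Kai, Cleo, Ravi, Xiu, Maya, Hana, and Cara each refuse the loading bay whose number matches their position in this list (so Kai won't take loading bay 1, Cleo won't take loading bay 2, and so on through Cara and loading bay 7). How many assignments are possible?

Let Aᵢ (for 1 ≤ i ≤ 7) be the placements that put person i in their forbidden loading bay. Any j of these fix j positions, leaving (9−j)! ways to fill the rest, and there are C(7,j) ways to pick which j.
By inclusion–exclusion, the number of valid placements is Σ_{j=0}^{7} (−1)^j C(7,j)·(9−j)!.
Computing: 362880 − 282240 + 105840 − 25200 + 4200 − 504 + 42 − 2 = 165016.

165016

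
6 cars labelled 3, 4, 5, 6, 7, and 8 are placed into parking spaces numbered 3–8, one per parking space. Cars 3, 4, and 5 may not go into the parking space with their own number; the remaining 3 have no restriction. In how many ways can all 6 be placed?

426

Let Aᵢ (for i ∈ {3, 4, 5}) be the placements that put car i in its forbidden parking space. Any j of these fix j positions, leaving (6−j)! ways to fill the rest, and there are C(3,j) ways to pick which j.
By inclusion–exclusion, the number of valid placements is Σ_{j=0}^{3} (−1)^j C(3,j)·(6−j)!.
Computing: 720 − 360 + 72 − 6 = 426.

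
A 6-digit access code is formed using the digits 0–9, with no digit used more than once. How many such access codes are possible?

151200

This is a permutation of 6 out of 10: P(10,6) = 10!/4!.
That product is 10 × 9 × 8 × 7 × 6 × 5 = 151200.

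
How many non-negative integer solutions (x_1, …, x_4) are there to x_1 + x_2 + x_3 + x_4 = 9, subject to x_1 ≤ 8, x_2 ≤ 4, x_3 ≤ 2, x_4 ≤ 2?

44

Ignoring the caps, the number of non-negative solutions to x_1+…+x_4 = 9 is C(12,3) = 220.
Subtract solutions that violate a single cap (substitute x_i' = x_i − (cap_i+1)): x_1 ≥ 9 gives C(3,3) = 1; x_2 ≥ 5 gives C(7,3) = 35; x_3 ≥ 3 gives C(9,3) = 84; x_4 ≥ 3 gives C(9,3) = 84. Together 204.
Add back pairs where two caps are both exceeded: 0 + 0 + 0 + 4 + 4 + 20 = 28.
By inclusion–exclusion the count is 220 − 204 + 28 = 44.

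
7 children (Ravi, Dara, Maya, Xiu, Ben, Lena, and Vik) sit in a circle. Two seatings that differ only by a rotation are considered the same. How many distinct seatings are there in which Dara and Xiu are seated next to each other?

Treat {Dara, Xiu} as one unit (2 internal orders) and seat the resulting 6 units around the table: (5)! circular arrangements.
So 2 × (5)! = 2 × 120 = 240.

240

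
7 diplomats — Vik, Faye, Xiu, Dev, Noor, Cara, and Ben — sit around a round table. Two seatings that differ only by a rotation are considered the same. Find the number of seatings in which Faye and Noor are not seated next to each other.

480

Without the restriction there are (6)! = 720 seatings.
Seatings with Faye beside Noor: treat them as a block with 2 internal orders, giving 2 × (5)! = 240.
Subtracting, 720 − 240 = 480.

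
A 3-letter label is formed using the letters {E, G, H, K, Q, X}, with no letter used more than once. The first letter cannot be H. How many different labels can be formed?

100

The first letter has 6−1 = 5 choices (anything except H).
The remaining 2 letters are filled from the other 5 symbols without repetition: 5 × 4 = 20.
Total: 5 × 20 = 100.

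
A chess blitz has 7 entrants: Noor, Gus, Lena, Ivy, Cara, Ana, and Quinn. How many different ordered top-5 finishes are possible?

There are 7 choices for 1st place, 6 for 2nd, and so on down to 3 for position 5.
That gives 7 × 6 × 5 × 4 × 3 = 2520.

2520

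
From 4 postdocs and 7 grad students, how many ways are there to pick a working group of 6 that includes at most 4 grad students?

371

Split by how many grad students are chosen (0 through 4).
Sum: C(7,0)·C(4,6) + C(7,1)·C(4,5) + C(7,2)·C(4,4) + C(7,3)·C(4,3) + C(7,4)·C(4,2) = 0 + 0 + 21 + 140 + 210 = 371.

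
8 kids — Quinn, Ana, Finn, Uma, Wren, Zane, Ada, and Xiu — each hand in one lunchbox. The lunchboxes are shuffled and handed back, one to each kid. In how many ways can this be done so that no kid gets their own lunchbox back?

Count assignments avoiding every fixed point. For any j of the 8 kids fixed to their own lunchbox, the other 8−j can be arranged in (8−j)! ways.
By inclusion–exclusion this is Σ_{j=0}^{8} (−1)^j C(8,j)·(8−j)!.
Computing: 40320 − 40320 + 20160 − 6720 + 1680 − 336 + 56 − 8 + 1 = 14833.

14833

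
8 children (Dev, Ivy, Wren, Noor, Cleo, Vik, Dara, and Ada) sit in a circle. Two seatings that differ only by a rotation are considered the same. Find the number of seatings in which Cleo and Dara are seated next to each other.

Treat {Cleo, Dara} as one unit (2 internal orders) and seat the resulting 7 units around the table: (6)! circular arrangements.
So 2 × (6)! = 2 × 720 = 1440.

1440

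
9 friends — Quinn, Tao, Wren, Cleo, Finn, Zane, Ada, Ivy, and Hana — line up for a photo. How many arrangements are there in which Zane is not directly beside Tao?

282240

Of the 9! = 362880 arrangements, those with Zane and Tao adjacent number 2 × 8! = 80640 (treat the pair as a block with 2 internal orders).
So 362880 − 80640 = 282240 arrangements keep them apart.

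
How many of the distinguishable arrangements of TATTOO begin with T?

30

With the first slot taken by T, it remains to arrange the other 5 letters (ATTOO).
Those 5 letters have O appearing twice and T appearing twice, giving (5)!/(2!·2!) = 30.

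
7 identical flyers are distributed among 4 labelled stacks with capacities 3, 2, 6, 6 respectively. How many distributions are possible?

64

Without the upper bounds there are C(10,3) = 120 ways to split 7 among 4 stacks.
Subtract solutions that violate a single cap (substitute x_i' = x_i − (cap_i+1)): x_1 ≥ 4 gives C(6,3) = 20; x_2 ≥ 3 gives C(7,3) = 35; x_3 ≥ 7 gives C(3,3) = 1; x_4 ≥ 7 gives C(3,3) = 1. Together 57.
Add back pairs where two caps are both exceeded: 1 + 0 + 0 + 0 + 0 + 0 = 1.
By inclusion–exclusion the count is 120 − 57 + 1 = 64.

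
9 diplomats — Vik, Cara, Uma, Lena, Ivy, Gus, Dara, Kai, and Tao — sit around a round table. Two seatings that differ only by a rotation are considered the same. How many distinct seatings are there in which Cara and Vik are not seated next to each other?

Without the restriction there are (8)! = 40320 seatings.
Those with Cara next to Vik: fuse the pair into one unit and seat 8 units around a circle — 2·(7)! = 10080.
Subtracting, 40320 − 10080 = 30240.

30240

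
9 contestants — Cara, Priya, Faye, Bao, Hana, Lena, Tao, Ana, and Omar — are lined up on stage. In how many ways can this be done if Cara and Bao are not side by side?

282240

There are 9! = 362880 arrangements in all. If Cara and Bao are adjacent, merging them into one block gives 2·(8)! = 80640 arrangements.
Complementary counting: 362880 − 80640 = 282240.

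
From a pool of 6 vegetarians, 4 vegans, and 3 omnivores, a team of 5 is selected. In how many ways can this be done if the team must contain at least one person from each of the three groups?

Unrestricted: C(13,5) = 1287 ways to pick any 5 of the 13.
Subtract selections that omit an entire group: no vegetarians → C(7,5) = 21; no vegans → C(9,5) = 126; no omnivores → C(10,5) = 252.
Add back selections omitting two groups (i.e. drawn from a single group): C(6,5) + C(4,5) + C(3,5) = 6.
By inclusion–exclusion: 1287 − 399 + 6 = 894.

894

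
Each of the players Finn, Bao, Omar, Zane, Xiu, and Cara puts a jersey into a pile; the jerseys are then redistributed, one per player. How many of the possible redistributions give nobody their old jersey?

265

Count assignments avoiding every fixed point. For any j of the 6 players fixed to their old jersey, the other 6−j can be arranged in (6−j)! ways.
By inclusion–exclusion this is Σ_{j=0}^{6} (−1)^j C(6,j)·(6−j)!.
Computing: 720 − 720 + 360 − 120 + 30 − 6 + 1 = 265.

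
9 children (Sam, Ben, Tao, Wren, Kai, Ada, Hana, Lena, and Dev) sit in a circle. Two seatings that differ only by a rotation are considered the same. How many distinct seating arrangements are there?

40320

Fix one person's seat to break rotational symmetry; the remaining 8 people can be arranged in (8)! = 40320 ways.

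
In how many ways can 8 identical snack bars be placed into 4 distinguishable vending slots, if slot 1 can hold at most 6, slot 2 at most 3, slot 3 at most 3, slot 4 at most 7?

Without the upper bounds there are C(11,3) = 165 ways to split 8 among 4 vending slots.
Subtract solutions that violate a single cap (substitute x_i' = x_i − (cap_i+1)): x_1 ≥ 7 gives C(4,3) = 4; x_2 ≥ 4 gives C(7,3) = 35; x_3 ≥ 4 gives C(7,3) = 35; x_4 ≥ 8 gives C(3,3) = 1. Together 75.
Add back pairs where two caps are both exceeded: 0 + 0 + 0 + 1 + 0 + 0 = 1.
By inclusion–exclusion the count is 165 − 75 + 1 = 91.

91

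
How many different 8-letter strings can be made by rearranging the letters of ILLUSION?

Letter multiplicities in ILLUSION: I×2, L×2, N×1, O×1, S×1, U×1.
Dividing 8! = 40320 by 2!·2! = 4 for the repeated letters gives 10080.

10080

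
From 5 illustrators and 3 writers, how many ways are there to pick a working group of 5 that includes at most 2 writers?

Split by how many writers are chosen (0 through 2).
Sum: C(3,0)·C(5,5) + C(3,1)·C(5,4) + C(3,2)·C(5,3) = 1 + 15 + 30 = 46.

46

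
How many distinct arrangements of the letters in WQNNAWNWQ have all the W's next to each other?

420

Treat the 3 copies of W as a single block. The multiset to arrange is then {WWW, A, N, N, N, Q, Q}, 7 items in all.
That gives (7)!/(3!·2!) = 420 arrangements.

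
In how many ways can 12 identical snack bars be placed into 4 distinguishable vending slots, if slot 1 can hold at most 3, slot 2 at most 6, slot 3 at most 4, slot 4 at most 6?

88

Without the upper bounds there are C(15,3) = 455 ways to split 12 among 4 vending slots.
Subtract solutions that violate a single cap (substitute x_i' = x_i − (cap_i+1)): x_1 ≥ 4 gives C(11,3) = 165; x_2 ≥ 7 gives C(8,3) = 56; x_3 ≥ 5 gives C(10,3) = 120; x_4 ≥ 7 gives C(8,3) = 56. Together 397.
Add back pairs where two caps are both exceeded: 4 + 20 + 4 + 1 + 0 + 1 = 30.
By inclusion–exclusion the count is 455 − 397 + 30 = 88.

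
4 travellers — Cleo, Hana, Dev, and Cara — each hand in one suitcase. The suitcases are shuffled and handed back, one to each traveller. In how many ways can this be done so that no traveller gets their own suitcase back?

Let Aᵢ be the assignments in which traveller i gets their own suitcase. We want the size of the complement of A₁∪…∪A_4.
By inclusion–exclusion this is Σ_{j=0}^{4} (−1)^j C(4,j)·(4−j)!.
Computing: 24 − 24 + 12 − 4 + 1 = 9.

9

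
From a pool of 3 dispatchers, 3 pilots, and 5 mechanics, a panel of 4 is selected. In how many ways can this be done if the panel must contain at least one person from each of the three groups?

Unrestricted: C(11,4) = 330 ways to pick any 4 of the 11.
Selections missing a whole group: no dispatchers → C(8,4) = 70; no pilots → C(8,4) = 70; no mechanics → C(6,4) = 15.
Add back selections omitting two groups (i.e. drawn from a single group): C(3,4) + C(3,4) + C(5,4) = 5.
By inclusion–exclusion: 330 − 155 + 5 = 180.

180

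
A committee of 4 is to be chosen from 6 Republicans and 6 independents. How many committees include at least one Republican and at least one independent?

Unrestricted: C(12,4) = 495 ways to pick any 4 of the 12.
Selections missing a whole group: no Republicans → C(6,4) = 15; no independents → C(6,4) = 15.
Both groups omitted at once is impossible, so 495 − 30 = 465.

465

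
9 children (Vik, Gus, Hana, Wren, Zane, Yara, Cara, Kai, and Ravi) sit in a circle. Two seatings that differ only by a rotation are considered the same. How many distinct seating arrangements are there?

Seat Vik anywhere (absorbing the rotational symmetry), then permute the other 8: (8)! = 40320.

40320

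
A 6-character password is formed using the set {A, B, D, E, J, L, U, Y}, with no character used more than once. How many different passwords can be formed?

20160

This is a permutation of 6 out of 8: P(8,6) = 8!/2!.
That product is 8 × 7 × 6 × 5 × 4 × 3 = 20160.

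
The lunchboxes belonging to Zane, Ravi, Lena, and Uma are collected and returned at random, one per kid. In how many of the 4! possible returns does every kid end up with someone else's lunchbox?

9

Let Aᵢ be the assignments in which kid i gets their own lunchbox. We want the size of the complement of A₁∪…∪A_4.
By inclusion–exclusion this is Σ_{j=0}^{4} (−1)^j C(4,j)·(4−j)!.
Computing: 24 − 24 + 12 − 4 + 1 = 9.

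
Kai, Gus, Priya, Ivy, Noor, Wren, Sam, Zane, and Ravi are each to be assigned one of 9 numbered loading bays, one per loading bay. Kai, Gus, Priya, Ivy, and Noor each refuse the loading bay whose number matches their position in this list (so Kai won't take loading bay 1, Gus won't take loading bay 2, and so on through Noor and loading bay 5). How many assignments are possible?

205056

Let Aᵢ (for 1 ≤ i ≤ 5) be the placements that put person i in their forbidden loading bay. Any j of these fix j positions, leaving (9−j)! ways to fill the rest, and there are C(5,j) ways to pick which j.
By inclusion–exclusion, the number of valid placements is Σ_{j=0}^{5} (−1)^j C(5,j)·(9−j)!.
Computing: 362880 − 201600 + 50400 − 7200 + 600 − 24 = 205056.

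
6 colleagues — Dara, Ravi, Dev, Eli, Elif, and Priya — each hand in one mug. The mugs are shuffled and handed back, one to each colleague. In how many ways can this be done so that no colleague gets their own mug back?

265

This is the derangement count D_6: permutations of 6 items with no fixed point.
By inclusion–exclusion this is Σ_{j=0}^{6} (−1)^j C(6,j)·(6−j)!.
Computing: 720 − 720 + 360 − 120 + 30 − 6 + 1 = 265.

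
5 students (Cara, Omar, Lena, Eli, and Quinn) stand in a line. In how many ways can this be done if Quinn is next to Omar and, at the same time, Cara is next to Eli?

Treat {Quinn,Omar} as one block (2 orders) and {Cara,Eli} as another (2 orders).
That leaves 3 units to arrange: 2 × 2 × 3! = 4 × 6 = 24.

24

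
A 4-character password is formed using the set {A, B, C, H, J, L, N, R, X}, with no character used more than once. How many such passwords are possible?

With no repetition, fill the 4 characters in order: 9 choices, then 8, down to 6.
That product is 9 × 8 × 7 × 6 = 3024.

3024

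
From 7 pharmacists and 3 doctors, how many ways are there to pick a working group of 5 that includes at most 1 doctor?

126

Split by how many doctors are chosen (0 through 1).
Sum: C(3,0)·C(7,5) + C(3,1)·C(7,4) = 21 + 105 = 126.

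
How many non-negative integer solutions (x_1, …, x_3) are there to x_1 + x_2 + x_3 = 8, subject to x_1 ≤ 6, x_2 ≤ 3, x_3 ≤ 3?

13

Ignoring the caps, the number of non-negative solutions to x_1+…+x_3 = 8 is C(10,2) = 45.
Subtract solutions that violate a single cap (substitute x_i' = x_i − (cap_i+1)): x_1 ≥ 7 gives C(3,2) = 3; x_2 ≥ 4 gives C(6,2) = 15; x_3 ≥ 4 gives C(6,2) = 15. Together 33.
Add back pairs where two caps are both exceeded: 0 + 0 + 1 = 1.
By inclusion–exclusion the count is 45 − 33 + 1 = 13.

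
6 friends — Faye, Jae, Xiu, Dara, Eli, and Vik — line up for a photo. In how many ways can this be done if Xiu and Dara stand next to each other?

240

Glue Xiu and Dara into one block (2 internal orders), leaving 5 units to arrange in a row.
So the count is 2·(5)! = 240.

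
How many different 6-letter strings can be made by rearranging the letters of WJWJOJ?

WJWJOJ has 6 letters with J appearing 3 times and W appearing twice.
So there are 6! / (3!·2!) = 60 distinguishable arrangements.

60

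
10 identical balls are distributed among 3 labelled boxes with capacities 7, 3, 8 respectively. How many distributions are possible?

By stars and bars, unrestricted non-negative solutions to x_1+…+x_3 = 10 number C(10+2,2) = 66.
Subtract solutions that violate a single cap (substitute x_i' = x_i − (cap_i+1)): x_1 ≥ 8 gives C(4,2) = 6; x_2 ≥ 4 gives C(8,2) = 28; x_3 ≥ 9 gives C(3,2) = 3. Together 37.
No two caps can be exceeded simultaneously, so the pair terms are all 0.
By inclusion–exclusion the count is 66 − 37 + 0 = 29.

29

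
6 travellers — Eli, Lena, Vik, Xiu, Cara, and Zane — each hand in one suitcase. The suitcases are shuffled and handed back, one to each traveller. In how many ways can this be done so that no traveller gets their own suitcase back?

265

Count assignments avoiding every fixed point. For any j of the 6 travellers fixed to their own suitcase, the other 6−j can be arranged in (6−j)! ways.
By inclusion–exclusion this is Σ_{j=0}^{6} (−1)^j C(6,j)·(6−j)!.
Computing: 720 − 720 + 360 − 120 + 30 − 6 + 1 = 265.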